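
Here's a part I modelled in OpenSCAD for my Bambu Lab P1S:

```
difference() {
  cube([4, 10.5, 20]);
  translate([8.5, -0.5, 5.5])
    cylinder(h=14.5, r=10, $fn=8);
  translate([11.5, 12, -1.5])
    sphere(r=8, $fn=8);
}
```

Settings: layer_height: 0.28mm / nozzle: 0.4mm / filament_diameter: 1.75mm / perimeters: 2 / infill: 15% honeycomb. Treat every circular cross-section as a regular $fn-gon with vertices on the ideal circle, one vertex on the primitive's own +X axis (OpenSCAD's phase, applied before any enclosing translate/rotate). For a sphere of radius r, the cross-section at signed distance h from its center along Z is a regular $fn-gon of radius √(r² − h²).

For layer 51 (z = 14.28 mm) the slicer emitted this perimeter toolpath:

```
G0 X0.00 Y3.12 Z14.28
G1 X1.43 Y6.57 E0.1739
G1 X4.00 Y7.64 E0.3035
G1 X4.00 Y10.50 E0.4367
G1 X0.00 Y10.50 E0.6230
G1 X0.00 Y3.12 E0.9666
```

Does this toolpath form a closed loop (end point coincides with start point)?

Start point (G0): (0.00, 3.12). End point (last G1): the path returns to the start — closed.

yes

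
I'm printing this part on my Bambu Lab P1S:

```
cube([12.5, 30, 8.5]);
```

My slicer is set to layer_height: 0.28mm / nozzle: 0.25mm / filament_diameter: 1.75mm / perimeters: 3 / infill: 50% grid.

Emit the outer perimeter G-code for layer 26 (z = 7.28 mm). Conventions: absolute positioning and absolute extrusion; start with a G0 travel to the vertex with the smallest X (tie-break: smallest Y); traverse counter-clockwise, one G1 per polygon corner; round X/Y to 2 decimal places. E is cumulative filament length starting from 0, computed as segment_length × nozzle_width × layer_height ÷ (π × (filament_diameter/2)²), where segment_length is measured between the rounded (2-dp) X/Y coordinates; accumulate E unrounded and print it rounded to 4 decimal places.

G0 X0.00 Y0.00 Z7.28
G1 X12.50 Y0.00 E0.3638
G1 X12.50 Y30.00 E1.2369
G1 X0.00 Y30.00 E1.6006
G1 X0.00 Y0.00 E2.4737

At z = 7.28 mm: the 12.5×30 cube contributes its full rectangle. The outline is a single polygon with 4 vertices. Extrusion per mm of travel: 0.25 × 0.28 / (π × 0.875²) = 0.029103. Accumulating E over each segment gives final E = 2.4737.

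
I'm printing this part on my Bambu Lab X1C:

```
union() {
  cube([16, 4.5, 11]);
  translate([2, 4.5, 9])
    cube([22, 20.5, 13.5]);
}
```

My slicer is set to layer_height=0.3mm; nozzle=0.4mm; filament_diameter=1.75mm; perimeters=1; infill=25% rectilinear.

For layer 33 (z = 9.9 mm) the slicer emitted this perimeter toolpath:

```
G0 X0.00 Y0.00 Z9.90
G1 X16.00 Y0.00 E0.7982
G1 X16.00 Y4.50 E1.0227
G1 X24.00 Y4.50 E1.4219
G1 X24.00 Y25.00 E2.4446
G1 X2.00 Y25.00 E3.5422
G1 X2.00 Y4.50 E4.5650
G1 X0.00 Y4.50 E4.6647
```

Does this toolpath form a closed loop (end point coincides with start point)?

Start point (G0): (0.00, 0.00). End point (last G1): the path does not return to the start — open.

no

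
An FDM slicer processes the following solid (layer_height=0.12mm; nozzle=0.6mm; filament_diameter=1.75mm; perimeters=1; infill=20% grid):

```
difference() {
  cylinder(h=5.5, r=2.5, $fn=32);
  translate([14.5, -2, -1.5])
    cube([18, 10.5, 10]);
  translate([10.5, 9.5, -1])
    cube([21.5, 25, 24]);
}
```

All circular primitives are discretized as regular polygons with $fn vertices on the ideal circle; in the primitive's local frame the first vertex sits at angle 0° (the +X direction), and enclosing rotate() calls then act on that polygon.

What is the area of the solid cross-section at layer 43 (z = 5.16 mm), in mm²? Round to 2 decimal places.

At z = 5.16 mm: the r=2.5 cylinder gives a regular 32-gon of circumradius 2.5 (constant along its height) (area = (32/2)·2.500²·sin(360°/32) = 19.51 mm²); the cube at (14.5, -2) (footprint 18×10.5) is included at this height (area 189.00 mm²); the cube at (10.5, 9.5) is present — its section is the full 21.5×25 rectangle (area 537.50 mm²); Subtracting the remaining from the first: starting from the r=2.5 cylinder (19.51 mm²), the 18×10.5 cube at (14.5, -2) misses the remaining region (no effect); the 21.5×25 cube at (10.5, 9.5) misses the remaining region (no effect) — area = 19.51 mm². Overall, the cross-section is a single solid region. Net area = 19.51 mm².

19.51 mm²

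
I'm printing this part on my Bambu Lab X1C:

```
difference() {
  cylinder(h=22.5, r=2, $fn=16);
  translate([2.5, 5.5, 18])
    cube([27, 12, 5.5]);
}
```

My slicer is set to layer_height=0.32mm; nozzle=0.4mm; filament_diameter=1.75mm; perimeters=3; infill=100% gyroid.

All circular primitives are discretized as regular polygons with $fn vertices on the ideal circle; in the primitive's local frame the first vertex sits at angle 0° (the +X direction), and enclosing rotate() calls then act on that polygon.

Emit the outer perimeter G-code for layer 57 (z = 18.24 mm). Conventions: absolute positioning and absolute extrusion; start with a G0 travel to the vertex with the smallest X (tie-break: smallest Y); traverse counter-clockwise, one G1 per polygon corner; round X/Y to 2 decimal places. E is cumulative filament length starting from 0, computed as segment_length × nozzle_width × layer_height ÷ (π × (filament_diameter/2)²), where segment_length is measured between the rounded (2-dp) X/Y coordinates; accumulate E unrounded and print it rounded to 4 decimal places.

At z = 18.24 mm: the cylinder: section is a regular 16-gon, circumradius r=2; the 27×12 cube at (2.5, 5.5) contributes its full rectangle; Taking the first minus the rest: starting from the r=2 cylinder, the 27×12 cube at (2.5, 5.5) misses the remaining region (no effect) — 1 connected region. The outline is a single polygon with 16 vertices. Extrusion per mm of travel: 0.4 × 0.32 / (π × 0.875²) = 0.053216. Accumulating E over each segment gives final E = 0.6646.

G0 X-2.00 Y0.00 Z18.24
G1 X-1.85 Y-0.77 E0.0417
G1 X-1.41 Y-1.41 E0.0831
G1 X-0.77 Y-1.85 E0.1244
G1 X0.00 Y-2.00 E0.1662
G1 X0.77 Y-1.85 E0.2079
G1 X1.41 Y-1.41 E0.2492
G1 X1.85 Y-0.77 E0.2906
G1 X2.00 Y0.00 E0.3323
G1 X1.85 Y0.77 E0.3741
G1 X1.41 Y1.41 E0.4154
G1 X0.77 Y1.85 E0.4567
G1 X0.00 Y2.00 E0.4985
G1 X-0.77 Y1.85 E0.5402
G1 X-1.41 Y1.41 E0.5815
G1 X-1.85 Y0.77 E0.6229
G1 X-2.00 Y0.00 E0.6646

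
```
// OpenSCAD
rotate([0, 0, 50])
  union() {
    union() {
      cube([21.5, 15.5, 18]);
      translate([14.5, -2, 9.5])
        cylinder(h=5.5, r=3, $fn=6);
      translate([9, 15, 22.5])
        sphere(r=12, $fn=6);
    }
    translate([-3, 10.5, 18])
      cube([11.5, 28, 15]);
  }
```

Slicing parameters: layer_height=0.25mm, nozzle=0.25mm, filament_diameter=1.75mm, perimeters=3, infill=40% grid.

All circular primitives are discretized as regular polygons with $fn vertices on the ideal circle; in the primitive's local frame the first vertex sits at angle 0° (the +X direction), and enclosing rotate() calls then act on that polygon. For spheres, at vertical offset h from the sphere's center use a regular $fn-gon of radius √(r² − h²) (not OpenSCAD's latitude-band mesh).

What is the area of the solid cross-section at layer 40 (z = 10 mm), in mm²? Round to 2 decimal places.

354.63 mm²

At z = 10 mm: the cube (footprint 21.5×15.5) is included at this height (area 333.25 mm²); the cylinder at (14.5, -2): section is a regular 6-gon, circumradius r=3 (area = (6/2)·3.000²·sin(360°/6) = 23.38 mm²); the sphere at (9, 15) does not reach this height (|z−center|=12.500 > r=12); Taking the union: the regions partially overlap — summed areas 356.63 mm² minus the doubly-counted overlap 2.00 mm² gives 354.63 mm² — area = 354.63 mm²; the cube at (-3, 10.5) is not intersected at this z (z outside [18, 33]); Merging all regions: only that combined region is present, so the union is just that shape — area = 354.63 mm²; (whole slice rotated 50° about Z — lengths, areas and connectivity unchanged). Overall, the cross-section is a single solid region. Net area = 354.63 mm².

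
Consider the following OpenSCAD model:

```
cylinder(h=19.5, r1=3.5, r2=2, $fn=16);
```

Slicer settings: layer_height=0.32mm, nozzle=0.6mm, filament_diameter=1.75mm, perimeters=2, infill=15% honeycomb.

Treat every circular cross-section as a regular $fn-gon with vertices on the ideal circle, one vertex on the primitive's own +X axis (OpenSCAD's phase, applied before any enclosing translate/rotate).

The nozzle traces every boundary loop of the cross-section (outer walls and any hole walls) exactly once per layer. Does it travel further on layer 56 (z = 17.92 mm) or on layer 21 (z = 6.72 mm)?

Layer 56 (z = 17.92): the cone: at t=0.919 of its height the radius interpolates to r₁+(r₂−r₁)t = 2.122, giving a regular 16-gon of that circumradius (perimeter = 2·16·2.122·sin(180°/16) = 13.24 mm). So its perimeter = 13.24 mm. Layer 21 (z = 6.72): the cone: at t=0.345 of its height the radius interpolates to r₁+(r₂−r₁)t = 2.983, giving a regular 16-gon of that circumradius (perimeter = 2·16·2.983·sin(180°/16) = 18.62 mm). So its perimeter = 18.62 mm. Layer 21 is larger (18.62 vs 13.24 mm).

layer 21 (z = 6.72 mm)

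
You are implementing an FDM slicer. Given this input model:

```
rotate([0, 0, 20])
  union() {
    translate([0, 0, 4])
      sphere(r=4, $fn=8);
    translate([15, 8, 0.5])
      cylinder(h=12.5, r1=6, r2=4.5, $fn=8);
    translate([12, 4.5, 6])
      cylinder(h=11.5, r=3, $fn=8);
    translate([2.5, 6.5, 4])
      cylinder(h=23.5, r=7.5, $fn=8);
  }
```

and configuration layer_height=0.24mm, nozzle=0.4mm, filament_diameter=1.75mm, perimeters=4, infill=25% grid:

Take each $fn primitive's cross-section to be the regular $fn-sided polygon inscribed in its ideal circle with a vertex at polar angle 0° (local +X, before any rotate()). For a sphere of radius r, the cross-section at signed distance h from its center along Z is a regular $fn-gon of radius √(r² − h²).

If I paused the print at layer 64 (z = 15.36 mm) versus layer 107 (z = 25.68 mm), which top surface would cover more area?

Layer 64 (z = 15.36): the sphere is absent (|z−center|=11.360 > r=4); the cone at (15, 8) is absent (z outside [0.5, 13]); the r=3 cylinder at (12, 4.5) contributes a regular 8-gon of circumradius 3 (area = (8/2)·3.000²·sin(360°/8) = 25.46 mm²); the cylinder at (2.5, 6.5): section is a regular 8-gon, circumradius r=7.5 (area = (8/2)·7.500²·sin(360°/8) = 159.10 mm²); Combining (union): the regions partially overlap — summed areas 184.55 mm² minus the doubly-counted overlap 0.38 mm² gives 184.18 mm² — area = 184.18 mm²; (rotated 20° about Z; rotation is an isometry so areas/perimeters/island counts are preserved). So its area = 184.18 mm². Layer 107 (z = 25.68): the sphere does not reach this height (|z−center|=21.680 > r=4); the cone at (15, 8) is not intersected at this z (z outside [0.5, 13]); the cylinder at (12, 4.5) does not reach this height (z outside [6, 17.5]); the cylinder at (2.5, 6.5): section is a regular 8-gon, circumradius r=7.5 (area = (8/2)·7.500²·sin(360°/8) = 159.10 mm²); Taking the union: only the r=7.5 cylinder at (2.5, 6.5) is present, so the union is just that shape — area = 159.10 mm²; (whole slice rotated 20° about Z — lengths, areas and connectivity unchanged). So its area = 159.10 mm². Layer 64 is larger (184.18 vs 159.10 mm²).

layer 64 (z = 15.36 mm)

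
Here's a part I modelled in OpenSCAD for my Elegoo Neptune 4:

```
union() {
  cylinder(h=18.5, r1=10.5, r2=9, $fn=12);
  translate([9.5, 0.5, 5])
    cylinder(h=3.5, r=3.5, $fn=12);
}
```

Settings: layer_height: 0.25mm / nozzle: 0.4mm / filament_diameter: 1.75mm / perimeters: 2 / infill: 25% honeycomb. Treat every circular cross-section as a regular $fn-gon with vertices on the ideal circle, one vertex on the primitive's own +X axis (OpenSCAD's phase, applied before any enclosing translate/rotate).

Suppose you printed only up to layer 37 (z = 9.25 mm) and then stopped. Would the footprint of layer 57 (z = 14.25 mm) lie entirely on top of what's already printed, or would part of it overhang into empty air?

entirely on top

Compare the two slices. At z = 9.25: the cone: at t=0.500 of its height the radius interpolates to r₁+(r₂−r₁)t = 9.750, giving a regular 12-gon of that circumradius (area = (12/2)·9.750²·sin(360°/12) = 285.19 mm²); the cylinder at (9.5, 0.5) does not reach this height (z outside [5, 8.5]); Taking the union: only the cone is present, so the union is just that shape — area = 285.19 mm². At z = 14.25: the cone (r1=10.5→r2=9) has section circumradius 9.345 here — a regular 12-gon (area = (12/2)·9.345²·sin(360°/12) = 261.96 mm²); the cylinder at (9.5, 0.5) is not intersected at this z (z outside [5, 8.5]); Taking the union: only the cone is present, so the union is just that shape — area = 261.96 mm². Checking containment: the cross-section at z = 14.25 is a subset of the cross-section at z = 9.25.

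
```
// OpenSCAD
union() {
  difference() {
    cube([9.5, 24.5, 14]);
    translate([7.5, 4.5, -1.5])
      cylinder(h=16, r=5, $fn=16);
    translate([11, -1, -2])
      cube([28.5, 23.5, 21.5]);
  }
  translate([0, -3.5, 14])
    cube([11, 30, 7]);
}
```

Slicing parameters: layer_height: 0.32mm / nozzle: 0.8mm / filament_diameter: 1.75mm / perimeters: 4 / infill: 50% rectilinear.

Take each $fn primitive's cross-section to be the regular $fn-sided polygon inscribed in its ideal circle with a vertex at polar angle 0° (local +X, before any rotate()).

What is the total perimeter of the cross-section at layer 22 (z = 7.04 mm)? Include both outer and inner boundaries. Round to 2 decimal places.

At z = 7.04 mm: the cube is present — its section is the full 9.5×24.5 rectangle (perimeter 68.00 mm); the r=5 cylinder at (7.5, 4.5) contributes a regular 16-gon of circumradius 5 (perimeter = 2·16·5.000·sin(180°/16) = 31.21 mm); the cube at (11, -1) is present — its section is the full 28.5×23.5 rectangle (perimeter 104.00 mm); Subtracting the remaining from the first: starting from the 9.5×24.5 cube, the r=5 cylinder at (7.5, 4.5) partially overlaps it — only the 56.27 mm² overlap (of its 76.54 mm²) is removed, clipping the outline; the 28.5×23.5 cube at (11, -1) misses the remaining region (no effect) — boundary = 70.34 mm; the cube at (0, -3.5) does not reach this height (z outside [14, 21]); Combining (union): only that combined region is present, so the union is just that shape — boundary = 70.34 mm. Overall, the cross-section is a single solid region. Total boundary length (outer) = 70.34 mm.

70.34 mm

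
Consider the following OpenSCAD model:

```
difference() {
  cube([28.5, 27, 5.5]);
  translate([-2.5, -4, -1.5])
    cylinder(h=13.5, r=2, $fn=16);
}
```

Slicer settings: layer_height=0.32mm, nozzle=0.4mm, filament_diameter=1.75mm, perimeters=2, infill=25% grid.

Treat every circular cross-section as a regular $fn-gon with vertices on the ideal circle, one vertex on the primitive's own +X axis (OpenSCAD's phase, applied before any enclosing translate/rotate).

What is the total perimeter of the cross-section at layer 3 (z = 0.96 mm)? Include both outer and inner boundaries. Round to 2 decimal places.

At z = 0.96 mm: the cube (footprint 28.5×27) is included at this height (perimeter 111.00 mm); the cylinder at (-2.5, -4): section is a regular 16-gon, circumradius r=2 (perimeter = 2·16·2.000·sin(180°/16) = 12.49 mm); Taking the first minus the rest: starting from the 28.5×27 cube, the r=2 cylinder at (-2.5, -4) misses the remaining region (no effect) — boundary = 111.00 mm. Overall, the cross-section is a single solid region. Total boundary length (outer) = 111.00 mm.

111.00 mm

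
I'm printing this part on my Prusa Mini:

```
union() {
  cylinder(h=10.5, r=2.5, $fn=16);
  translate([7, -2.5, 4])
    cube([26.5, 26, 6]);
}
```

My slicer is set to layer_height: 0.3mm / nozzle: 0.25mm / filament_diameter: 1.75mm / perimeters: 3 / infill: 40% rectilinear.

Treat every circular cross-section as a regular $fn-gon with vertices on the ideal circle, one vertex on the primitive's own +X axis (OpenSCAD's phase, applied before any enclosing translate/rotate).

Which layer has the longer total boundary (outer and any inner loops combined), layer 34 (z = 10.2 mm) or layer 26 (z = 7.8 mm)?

layer 26 (z = 7.8 mm)

Layer 34 (z = 10.2): the cylinder: section is a regular 16-gon, circumradius r=2.5 (perimeter = 2·16·2.500·sin(180°/16) = 15.61 mm); the cube at (7, -2.5) does not reach this height (z outside [4, 10]); Combining (union): only the r=2.5 cylinder is present, so the union is just that shape — boundary = 15.61 mm. So its perimeter = 15.61 mm. Layer 26 (z = 7.8): the cylinder: section is a regular 16-gon, circumradius r=2.5 (perimeter = 2·16·2.500·sin(180°/16) = 15.61 mm); the cube at (7, -2.5) (footprint 26.5×26) is included at this height (perimeter 105.00 mm); Taking the union: the 2 present regions are separate (no shared area or edge), so areas and boundary lengths simply add and each stays a separate island — boundary = 120.61 mm. So its perimeter = 120.61 mm. Layer 26 is larger (120.61 vs 15.61 mm).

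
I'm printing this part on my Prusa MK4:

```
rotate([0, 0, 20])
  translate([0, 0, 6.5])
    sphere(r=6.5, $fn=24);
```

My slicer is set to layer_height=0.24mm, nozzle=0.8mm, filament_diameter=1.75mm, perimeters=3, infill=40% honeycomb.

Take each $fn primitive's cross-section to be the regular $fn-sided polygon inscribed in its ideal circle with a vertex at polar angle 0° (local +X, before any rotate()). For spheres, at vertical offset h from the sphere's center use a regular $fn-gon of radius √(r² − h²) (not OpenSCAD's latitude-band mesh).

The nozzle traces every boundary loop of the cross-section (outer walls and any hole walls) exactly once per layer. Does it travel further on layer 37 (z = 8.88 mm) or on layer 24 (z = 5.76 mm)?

layer 24 (z = 5.76 mm)

Layer 37 (z = 8.88): the r=6.5 sphere contributes a regular 24-gon of circumradius √(6.5²−2.38²) = 6.049 (perimeter = 2·24·6.049·sin(180°/24) = 37.90 mm); (rotated 20° about Z; rotation is an isometry so areas/perimeters/island counts are preserved). So its perimeter = 37.90 mm. Layer 24 (z = 5.76): the r=6.5 sphere slices to a regular 24-gon of circumradius 6.458 (√(r²−h²) with h=0.74 from center) (perimeter = 2·24·6.458·sin(180°/24) = 40.46 mm); (whole slice rotated 20° about Z — lengths, areas and connectivity unchanged). So its perimeter = 40.46 mm. Layer 24 is larger (40.46 vs 37.90 mm).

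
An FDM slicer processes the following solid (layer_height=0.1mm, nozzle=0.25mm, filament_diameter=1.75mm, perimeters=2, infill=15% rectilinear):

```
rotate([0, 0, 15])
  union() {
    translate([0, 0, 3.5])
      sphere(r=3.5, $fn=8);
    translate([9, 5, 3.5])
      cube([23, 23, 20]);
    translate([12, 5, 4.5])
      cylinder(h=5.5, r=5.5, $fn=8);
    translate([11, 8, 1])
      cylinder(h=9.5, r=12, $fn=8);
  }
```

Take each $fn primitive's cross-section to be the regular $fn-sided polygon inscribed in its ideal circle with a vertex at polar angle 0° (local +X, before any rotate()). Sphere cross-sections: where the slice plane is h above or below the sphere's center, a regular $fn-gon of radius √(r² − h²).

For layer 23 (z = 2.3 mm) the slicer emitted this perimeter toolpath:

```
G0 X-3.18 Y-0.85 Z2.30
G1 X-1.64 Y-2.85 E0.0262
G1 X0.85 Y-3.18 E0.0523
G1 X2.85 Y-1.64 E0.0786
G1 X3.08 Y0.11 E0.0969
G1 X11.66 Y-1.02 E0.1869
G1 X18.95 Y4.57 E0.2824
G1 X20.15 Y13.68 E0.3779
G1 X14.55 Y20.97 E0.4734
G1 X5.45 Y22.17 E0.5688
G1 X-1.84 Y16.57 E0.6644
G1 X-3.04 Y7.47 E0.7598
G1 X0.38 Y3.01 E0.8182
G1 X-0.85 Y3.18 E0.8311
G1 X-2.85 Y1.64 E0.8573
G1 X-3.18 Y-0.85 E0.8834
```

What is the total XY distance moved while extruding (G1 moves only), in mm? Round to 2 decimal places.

Sum the Euclidean lengths of each G1 segment: total = 85.00 mm.

85.00 mm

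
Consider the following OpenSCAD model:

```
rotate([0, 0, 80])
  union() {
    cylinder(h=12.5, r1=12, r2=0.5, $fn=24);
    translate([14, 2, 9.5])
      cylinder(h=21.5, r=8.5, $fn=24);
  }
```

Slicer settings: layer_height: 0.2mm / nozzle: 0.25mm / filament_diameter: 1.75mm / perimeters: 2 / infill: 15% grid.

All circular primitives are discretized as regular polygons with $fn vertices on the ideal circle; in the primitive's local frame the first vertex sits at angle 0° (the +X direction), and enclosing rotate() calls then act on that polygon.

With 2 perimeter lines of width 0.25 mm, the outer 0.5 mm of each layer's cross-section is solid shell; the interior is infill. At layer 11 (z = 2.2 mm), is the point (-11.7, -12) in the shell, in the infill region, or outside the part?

At z = 2.2 mm: the cone (r1=12→r2=0.5) has section circumradius 9.976 here — a regular 24-gon; the cylinder at (14, 2) is not intersected at this z (z outside [9.5, 31]); Merging all regions: only the cone is present, so the union is just that shape — 1 connected region; (rotated 80° about Z; rotation is an isometry so areas/perimeters/island counts are preserved). Overall, the cross-section is a single solid region. Undo the 80° rotation: the query point maps to (-13.849, 9.438) in the un-rotated model frame. The nearest boundary edge runs (-7.05, 7.05)→(-8.64, 4.99); distance from the point to it = 6.84 mm. The point is not inside any of the regions above, so it lies outside the cross-section (6.84 mm from the nearest boundary).

outside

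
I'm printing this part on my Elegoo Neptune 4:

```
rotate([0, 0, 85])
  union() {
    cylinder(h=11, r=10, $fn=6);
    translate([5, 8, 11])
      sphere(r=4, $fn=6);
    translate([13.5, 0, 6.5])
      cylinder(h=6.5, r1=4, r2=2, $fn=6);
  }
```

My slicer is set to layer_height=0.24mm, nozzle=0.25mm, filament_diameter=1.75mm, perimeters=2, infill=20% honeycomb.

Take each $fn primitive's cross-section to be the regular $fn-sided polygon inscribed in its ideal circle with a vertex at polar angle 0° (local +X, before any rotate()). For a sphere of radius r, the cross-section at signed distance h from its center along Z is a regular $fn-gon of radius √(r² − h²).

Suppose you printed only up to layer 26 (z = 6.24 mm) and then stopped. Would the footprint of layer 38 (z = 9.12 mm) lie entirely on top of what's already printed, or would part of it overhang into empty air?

Compare the two slices. At z = 6.24: the cylinder: section is a regular 6-gon, circumradius r=10 (area = (6/2)·10.000²·sin(360°/6) = 259.81 mm²); the sphere at (5, 8) does not reach this height (|z−center|=4.760 > r=4); the cone at (13.5, 0) does not reach this height (z outside [6.5, 13]); Merging all regions: only the r=10 cylinder is present, so the union is just that shape — area = 259.81 mm²; (rotated 85° about Z; rotation is an isometry so areas/perimeters/island counts are preserved). At z = 9.12: the r=10 cylinder gives a regular 6-gon of circumradius 10 (constant along its height) (area = (6/2)·10.000²·sin(360°/6) = 259.81 mm²); the r=4 sphere at (5, 8) contributes a regular 6-gon of circumradius √(4²−1.88²) = 3.531 (area = (6/2)·3.531²·sin(360°/6) = 32.39 mm²); the cone at (13.5, 0) (r1=4→r2=2) has section circumradius 3.194 here — a regular 6-gon (area = (6/2)·3.194²·sin(360°/6) = 26.50 mm²); Merging all regions: the regions partially overlap — summed areas 318.70 mm² minus the doubly-counted overlap 14.23 mm² gives 304.47 mm² — area = 304.47 mm²; (rotated 85° about Z; rotation is an isometry so areas/perimeters/island counts are preserved). Checking containment: at z = 9.12 the cross-section extends beyond the z = 6.24 cross-section by about 44.66 mm².

part overhangs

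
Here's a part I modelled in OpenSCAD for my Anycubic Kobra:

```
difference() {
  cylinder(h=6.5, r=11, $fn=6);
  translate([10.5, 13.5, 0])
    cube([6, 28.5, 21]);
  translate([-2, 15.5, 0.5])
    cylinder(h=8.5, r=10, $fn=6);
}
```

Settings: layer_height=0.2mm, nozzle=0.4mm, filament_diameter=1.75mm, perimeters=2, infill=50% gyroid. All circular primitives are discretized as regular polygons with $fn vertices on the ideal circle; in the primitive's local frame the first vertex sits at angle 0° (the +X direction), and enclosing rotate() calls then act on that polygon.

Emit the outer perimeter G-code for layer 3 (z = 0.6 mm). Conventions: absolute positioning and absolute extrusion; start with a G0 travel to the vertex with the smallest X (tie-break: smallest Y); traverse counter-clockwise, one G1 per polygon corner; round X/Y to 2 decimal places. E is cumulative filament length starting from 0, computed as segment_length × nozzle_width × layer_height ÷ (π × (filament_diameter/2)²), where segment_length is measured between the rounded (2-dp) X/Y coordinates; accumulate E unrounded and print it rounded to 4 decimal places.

At z = 0.6 mm: the cylinder: section is a regular 6-gon, circumradius r=11; the cube at (10.5, 13.5) is present — its section is the full 6×28.5 rectangle; the r=10 cylinder at (-2, 15.5) gives a regular 6-gon of circumradius 10 (constant along its height); After the difference (first − rest): starting from the r=11 cylinder, the 6×28.5 cube at (10.5, 13.5) misses the remaining region (no effect); the r=10 cylinder at (-2, 15.5) partially overlaps it — only the 27.00 mm² overlap (of its 259.81 mm²) is removed, clipping the outline — 1 connected region. The outline is a single polygon with 9 vertices. Extrusion per mm of travel: 0.4 × 0.2 / (π × 0.875²) = 0.033260. Accumulating E over each segment gives final E = 2.1971.

G0 X-11.00 Y0.00 Z0.60
G1 X-5.50 Y-9.53 E0.3660
G1 X5.50 Y-9.53 E0.7318
G1 X11.00 Y0.00 E1.0978
G1 X5.50 Y9.53 E1.4638
G1 X4.55 Y9.53 E1.4954
G1 X3.00 Y6.84 E1.5986
G1 X-7.00 Y6.84 E1.9312
G1 X-7.03 Y6.88 E1.9329
G1 X-11.00 Y0.00 E2.1971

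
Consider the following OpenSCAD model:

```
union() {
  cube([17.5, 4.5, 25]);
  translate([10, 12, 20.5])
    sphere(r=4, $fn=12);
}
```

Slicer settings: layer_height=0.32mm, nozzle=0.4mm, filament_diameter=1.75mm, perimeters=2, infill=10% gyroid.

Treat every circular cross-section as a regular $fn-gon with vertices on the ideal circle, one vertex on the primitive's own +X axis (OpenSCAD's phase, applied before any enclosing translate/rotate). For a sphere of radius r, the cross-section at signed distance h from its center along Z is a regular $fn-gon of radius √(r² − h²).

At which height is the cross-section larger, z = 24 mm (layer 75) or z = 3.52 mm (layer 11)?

Layer 75 (z = 24): the 17.5×4.5 cube contributes its full rectangle (area 78.75 mm²); the r=4 sphere at (10, 12) contributes a regular 12-gon of circumradius √(4²−3.5²) = 1.936 (area = (12/2)·1.936²·sin(360°/12) = 11.25 mm²); Merging all regions: the 2 present regions are separate (no shared area or edge), so areas and boundary lengths simply add and each stays a separate island — area = 90.00 mm². So its area = 90.00 mm². Layer 11 (z = 3.52): the cube is present — its section is the full 17.5×4.5 rectangle (area 78.75 mm²); the sphere at (10, 12) is absent (|z−center|=16.980 > r=4); Taking the union: only the 17.5×4.5 cube is present, so the union is just that shape — area = 78.75 mm². So its area = 78.75 mm². Layer 75 is larger (90.00 vs 78.75 mm²).

layer 75 (z = 24 mm)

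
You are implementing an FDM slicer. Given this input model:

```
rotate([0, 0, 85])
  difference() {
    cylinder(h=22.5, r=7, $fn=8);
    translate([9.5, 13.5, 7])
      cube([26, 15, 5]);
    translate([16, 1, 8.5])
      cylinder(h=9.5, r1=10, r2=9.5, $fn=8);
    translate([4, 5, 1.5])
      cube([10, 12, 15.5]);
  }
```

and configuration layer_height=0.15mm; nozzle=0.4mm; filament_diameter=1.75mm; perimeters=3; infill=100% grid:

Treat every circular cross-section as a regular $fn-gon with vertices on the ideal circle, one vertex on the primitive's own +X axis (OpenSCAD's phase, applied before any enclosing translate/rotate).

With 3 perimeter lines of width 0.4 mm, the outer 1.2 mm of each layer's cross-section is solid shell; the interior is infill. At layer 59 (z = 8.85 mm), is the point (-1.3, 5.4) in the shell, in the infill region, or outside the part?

At z = 8.85 mm: the r=7 cylinder contributes a regular 8-gon of circumradius 7; the 26×15 cube at (9.5, 13.5) contributes its full rectangle; the cone at (16, 1): at t=0.037 of its height the radius interpolates to r₁+(r₂−r₁)t = 9.982, giving a regular 8-gon of that circumradius; the cube at (4, 5) (footprint 10×12) is included at this height; After the difference (first − rest): starting from the r=7 cylinder, the 26×15 cube at (9.5, 13.5) misses the remaining region (no effect); the cone at (16, 1) partially overlaps it — only the 0.96 mm² overlap (of its 281.80 mm²) is removed, clipping the outline; the 10×12 cube at (4, 5) partially overlaps it — only the 0.14 mm² overlap (of its 120.00 mm²) is removed, clipping the outline — 1 connected region; (whole slice rotated 85° about Z — lengths, areas and connectivity unchanged). Overall, the cross-section is a single solid region. Undo the 85° rotation: the query point maps to (5.266, 1.766) in the un-rotated model frame. The nearest boundary edge runs (4.95, 4.95)→(6.30, 1.68); distance from the point to it = 0.93 mm. The point is inside the cross-section, 0.93 mm from the nearest boundary — within the 1.2 mm shell band (3 × 0.4).

shell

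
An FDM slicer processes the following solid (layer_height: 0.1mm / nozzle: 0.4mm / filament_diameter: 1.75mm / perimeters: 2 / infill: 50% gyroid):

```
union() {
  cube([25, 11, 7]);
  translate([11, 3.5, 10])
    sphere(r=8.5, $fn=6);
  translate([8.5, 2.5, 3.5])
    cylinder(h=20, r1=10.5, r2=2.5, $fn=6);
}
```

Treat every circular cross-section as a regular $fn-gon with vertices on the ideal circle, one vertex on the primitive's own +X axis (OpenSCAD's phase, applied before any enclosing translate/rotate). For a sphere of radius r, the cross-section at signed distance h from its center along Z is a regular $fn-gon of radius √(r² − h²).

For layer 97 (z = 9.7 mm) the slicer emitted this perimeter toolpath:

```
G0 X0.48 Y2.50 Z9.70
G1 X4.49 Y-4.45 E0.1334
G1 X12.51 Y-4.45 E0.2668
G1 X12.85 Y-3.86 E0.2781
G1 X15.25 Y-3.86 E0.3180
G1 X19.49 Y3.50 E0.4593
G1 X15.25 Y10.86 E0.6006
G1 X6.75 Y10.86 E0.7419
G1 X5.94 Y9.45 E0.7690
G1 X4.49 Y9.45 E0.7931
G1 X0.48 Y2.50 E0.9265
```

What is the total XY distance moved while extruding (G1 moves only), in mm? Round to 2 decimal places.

Sum the Euclidean lengths of each G1 segment: total = 55.71 mm.

55.71 mm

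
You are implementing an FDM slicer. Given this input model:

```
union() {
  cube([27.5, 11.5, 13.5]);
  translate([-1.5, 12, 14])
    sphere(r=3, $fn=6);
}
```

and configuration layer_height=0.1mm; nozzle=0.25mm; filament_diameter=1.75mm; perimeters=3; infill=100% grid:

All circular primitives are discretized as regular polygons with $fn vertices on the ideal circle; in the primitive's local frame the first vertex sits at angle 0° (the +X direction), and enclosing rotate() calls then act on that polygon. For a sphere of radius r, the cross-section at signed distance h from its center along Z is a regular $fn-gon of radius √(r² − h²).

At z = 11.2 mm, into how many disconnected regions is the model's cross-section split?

At z = 11.2 mm: the cube is present — its section is the full 27.5×11.5 rectangle; the r=3 sphere at (-1.5, 12) slices to a regular 6-gon of circumradius 1.077 (√(r²−h²) with h=2.8 from center); Taking the union: the 2 present regions are separate (no shared area or edge), so areas and boundary lengths simply add and each stays a separate island — 2 connected regions. The result has 2 disconnected regions.

2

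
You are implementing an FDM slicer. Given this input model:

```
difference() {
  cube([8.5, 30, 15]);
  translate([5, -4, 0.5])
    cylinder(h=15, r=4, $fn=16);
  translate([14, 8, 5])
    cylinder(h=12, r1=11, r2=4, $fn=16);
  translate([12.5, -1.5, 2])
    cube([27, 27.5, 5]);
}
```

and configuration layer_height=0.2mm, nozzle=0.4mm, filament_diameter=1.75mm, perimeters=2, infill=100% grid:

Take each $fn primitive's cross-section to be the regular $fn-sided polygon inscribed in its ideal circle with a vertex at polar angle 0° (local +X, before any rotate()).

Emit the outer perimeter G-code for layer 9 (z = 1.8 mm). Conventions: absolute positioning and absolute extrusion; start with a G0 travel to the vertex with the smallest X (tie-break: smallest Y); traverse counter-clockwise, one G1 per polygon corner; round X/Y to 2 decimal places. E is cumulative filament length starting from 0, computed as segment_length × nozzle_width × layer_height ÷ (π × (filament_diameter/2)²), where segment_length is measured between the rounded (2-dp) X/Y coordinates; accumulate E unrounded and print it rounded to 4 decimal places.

At z = 1.8 mm: the 8.5×30 cube contributes its full rectangle; the cylinder at (5, -4): section is a regular 16-gon, circumradius r=4; the cone at (14, 8) does not reach this height (z outside [5, 17]); the cube at (12.5, -1.5) is not intersected at this z (z outside [2, 7]); After the difference (first − rest): starting from the 8.5×30 cube, the r=4 cylinder at (5, -4) misses the remaining region (no effect) — 1 connected region. The outline is a single polygon with 4 vertices. Extrusion per mm of travel: 0.4 × 0.2 / (π × 0.875²) = 0.033260. Accumulating E over each segment gives final E = 2.5610.

G0 X0.00 Y0.00 Z1.80
G1 X8.50 Y0.00 E0.2827
G1 X8.50 Y30.00 E1.2805
G1 X0.00 Y30.00 E1.5632
G1 X0.00 Y0.00 E2.5610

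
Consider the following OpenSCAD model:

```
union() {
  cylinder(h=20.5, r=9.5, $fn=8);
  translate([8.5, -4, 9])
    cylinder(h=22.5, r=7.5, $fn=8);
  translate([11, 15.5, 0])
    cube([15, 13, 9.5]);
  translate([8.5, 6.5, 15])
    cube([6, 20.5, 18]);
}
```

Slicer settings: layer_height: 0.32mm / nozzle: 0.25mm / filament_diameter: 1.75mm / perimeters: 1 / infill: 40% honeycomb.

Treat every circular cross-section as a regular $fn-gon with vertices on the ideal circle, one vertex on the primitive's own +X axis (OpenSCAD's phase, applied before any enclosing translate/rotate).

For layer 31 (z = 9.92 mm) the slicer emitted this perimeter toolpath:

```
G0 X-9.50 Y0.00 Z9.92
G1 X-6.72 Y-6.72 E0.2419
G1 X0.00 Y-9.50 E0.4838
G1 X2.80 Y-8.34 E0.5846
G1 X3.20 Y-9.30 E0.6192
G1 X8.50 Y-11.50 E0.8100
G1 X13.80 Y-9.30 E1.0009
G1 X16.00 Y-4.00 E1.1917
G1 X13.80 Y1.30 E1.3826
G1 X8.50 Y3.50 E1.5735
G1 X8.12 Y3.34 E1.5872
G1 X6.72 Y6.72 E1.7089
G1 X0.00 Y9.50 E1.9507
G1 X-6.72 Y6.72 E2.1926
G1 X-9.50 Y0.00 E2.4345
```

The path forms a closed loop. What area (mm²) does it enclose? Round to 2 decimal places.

353.64 mm²

Apply the shoelace formula to the sequence of (X, Y) vertices; enclosed area = 353.64 mm².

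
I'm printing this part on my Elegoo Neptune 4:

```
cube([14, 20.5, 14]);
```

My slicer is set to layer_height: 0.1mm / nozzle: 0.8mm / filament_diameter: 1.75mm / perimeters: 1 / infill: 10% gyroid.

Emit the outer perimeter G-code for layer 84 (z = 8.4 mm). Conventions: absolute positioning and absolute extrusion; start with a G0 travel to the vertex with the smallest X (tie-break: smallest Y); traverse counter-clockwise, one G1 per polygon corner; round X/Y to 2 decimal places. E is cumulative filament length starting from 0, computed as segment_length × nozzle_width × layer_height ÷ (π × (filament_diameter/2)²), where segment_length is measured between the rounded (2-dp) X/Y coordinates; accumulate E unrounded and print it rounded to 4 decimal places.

G0 X0.00 Y0.00 Z8.40
G1 X14.00 Y0.00 E0.4656
G1 X14.00 Y20.50 E1.1475
G1 X0.00 Y20.50 E1.6131
G1 X0.00 Y0.00 E2.2949

At z = 8.4 mm: the cube (footprint 14×20.5) is included at this height. The outline is a single polygon with 4 vertices. Extrusion per mm of travel: 0.8 × 0.1 / (π × 0.875²) = 0.033260. Accumulating E over each segment gives final E = 2.2949.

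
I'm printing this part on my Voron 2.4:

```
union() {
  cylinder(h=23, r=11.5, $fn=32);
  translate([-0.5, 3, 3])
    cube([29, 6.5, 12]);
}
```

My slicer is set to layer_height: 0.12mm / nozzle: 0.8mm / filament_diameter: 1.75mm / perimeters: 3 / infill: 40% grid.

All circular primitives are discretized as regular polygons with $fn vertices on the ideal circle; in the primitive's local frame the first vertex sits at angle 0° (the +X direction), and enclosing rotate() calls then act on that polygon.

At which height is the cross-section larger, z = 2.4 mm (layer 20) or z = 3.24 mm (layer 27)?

Layer 20 (z = 2.4): the r=11.5 cylinder contributes a regular 32-gon of circumradius 11.5 (area = (32/2)·11.500²·sin(360°/32) = 412.81 mm²); the cube at (-0.5, 3) is not intersected at this z (z outside [3, 15]); Combining (union): only the r=11.5 cylinder is present, so the union is just that shape — area = 412.81 mm². So its area = 412.81 mm². Layer 27 (z = 3.24): the r=11.5 cylinder contributes a regular 32-gon of circumradius 11.5 (area = (32/2)·11.500²·sin(360°/32) = 412.81 mm²); the cube at (-0.5, 3) is present — its section is the full 29×6.5 rectangle (area 188.50 mm²); Merging all regions: the regions partially overlap — summed areas 601.31 mm² minus the doubly-counted overlap 63.90 mm² gives 537.41 mm² — area = 537.41 mm². So its area = 537.41 mm². Layer 27 is larger (537.41 vs 412.81 mm²).

layer 27 (z = 3.24 mm)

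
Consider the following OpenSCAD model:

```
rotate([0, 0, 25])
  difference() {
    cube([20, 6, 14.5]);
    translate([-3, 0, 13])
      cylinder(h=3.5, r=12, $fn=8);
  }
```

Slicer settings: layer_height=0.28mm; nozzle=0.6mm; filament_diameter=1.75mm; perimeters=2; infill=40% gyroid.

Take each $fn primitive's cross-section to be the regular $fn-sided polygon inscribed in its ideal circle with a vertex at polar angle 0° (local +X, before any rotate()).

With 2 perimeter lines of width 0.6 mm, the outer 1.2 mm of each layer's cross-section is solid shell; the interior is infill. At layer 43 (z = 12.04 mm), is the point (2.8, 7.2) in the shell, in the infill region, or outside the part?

At z = 12.04 mm: the cube (footprint 20×6) is included at this height; the cylinder at (-3, 0) does not reach this height (z outside [13, 16.5]); Taking the first minus the rest: none of the subtracted shapes is present at this height, so the 20×6 cube is unchanged — 1 connected region; (rotated 25° about Z; rotation is an isometry so areas/perimeters/island counts are preserved). Overall, the cross-section is a single solid region. Undo the 25° rotation: the query point maps to (5.581, 5.342) in the un-rotated model frame. The nearest boundary edge runs (20.00, 6.00)→(0.00, 6.00); distance from the point to it = 0.66 mm. The point is inside the cross-section, 0.66 mm from the nearest boundary — within the 1.2 mm shell band (2 × 0.6).

shell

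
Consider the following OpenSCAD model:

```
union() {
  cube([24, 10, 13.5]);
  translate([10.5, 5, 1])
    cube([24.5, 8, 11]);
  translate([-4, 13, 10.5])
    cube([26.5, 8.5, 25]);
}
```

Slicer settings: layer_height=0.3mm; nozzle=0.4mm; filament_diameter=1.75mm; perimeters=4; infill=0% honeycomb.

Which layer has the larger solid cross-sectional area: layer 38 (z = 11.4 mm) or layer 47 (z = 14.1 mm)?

layer 38 (z = 11.4 mm)

Layer 38 (z = 11.4): the cube is present — its section is the full 24×10 rectangle (area 240.00 mm²); the 24.5×8 cube at (10.5, 5) contributes its full rectangle (area 196.00 mm²); the cube at (-4, 13) is present — its section is the full 26.5×8.5 rectangle (area 225.25 mm²); Merging all regions: the regions partially overlap — summed areas 661.25 mm² minus the doubly-counted overlap 67.50 mm² gives 593.75 mm² — area = 593.75 mm². So its area = 593.75 mm². Layer 47 (z = 14.1): the cube is absent (z outside [0, 13.5]); the cube at (10.5, 5) is absent (z outside [1, 12]); the cube at (-4, 13) (footprint 26.5×8.5) is included at this height (area 225.25 mm²); Taking the union: only the 26.5×8.5 cube at (-4, 13) is present, so the union is just that shape — area = 225.25 mm². So its area = 225.25 mm². Layer 38 is larger (593.75 vs 225.25 mm²).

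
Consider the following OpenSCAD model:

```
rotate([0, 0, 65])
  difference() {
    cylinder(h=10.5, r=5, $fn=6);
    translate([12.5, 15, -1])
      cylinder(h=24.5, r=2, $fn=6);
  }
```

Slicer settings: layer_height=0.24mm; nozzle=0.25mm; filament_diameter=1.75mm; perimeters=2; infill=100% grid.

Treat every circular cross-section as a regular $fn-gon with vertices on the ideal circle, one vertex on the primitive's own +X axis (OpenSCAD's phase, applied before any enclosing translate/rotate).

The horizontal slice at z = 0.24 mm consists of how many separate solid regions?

1

At z = 0.24 mm: the cylinder: section is a regular 6-gon, circumradius r=5; the cylinder at (12.5, 15): section is a regular 6-gon, circumradius r=2; After the difference (first − rest): starting from the r=5 cylinder, the r=2 cylinder at (12.5, 15) misses the remaining region (no effect) — 1 connected region; (whole slice rotated 65° about Z — lengths, areas and connectivity unchanged). The result has 1 disconnected region.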